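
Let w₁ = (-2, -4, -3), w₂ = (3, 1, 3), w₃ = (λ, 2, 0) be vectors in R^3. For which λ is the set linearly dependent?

The set is linearly dependent precisely when det[w₁; w₂; w₃] = 0.
The determinant works out to -9*λ - 6.
Setting this to zero gives λ = -2/3.

λ = -2/3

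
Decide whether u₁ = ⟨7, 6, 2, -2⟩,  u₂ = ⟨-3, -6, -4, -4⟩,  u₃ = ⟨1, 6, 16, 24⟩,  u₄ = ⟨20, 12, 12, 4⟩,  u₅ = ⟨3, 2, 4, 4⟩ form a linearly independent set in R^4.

There are 5 vectors in a 4-dimensional space, so they cannot be linearly independent.

linearly dependent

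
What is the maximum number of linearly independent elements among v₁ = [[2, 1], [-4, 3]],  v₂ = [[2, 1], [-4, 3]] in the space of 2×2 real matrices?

1

Represent each element by its coordinate vector in ℝ⁴.
Apply Gaussian elimination to the matrix whose rows are v₁, v₂.
Reduction leaves 1 leading entry, giving rank 1.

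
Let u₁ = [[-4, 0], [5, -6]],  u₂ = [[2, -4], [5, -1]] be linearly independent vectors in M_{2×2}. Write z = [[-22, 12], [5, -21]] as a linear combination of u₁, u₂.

z = 4u₁ - 3u₂

Work in coordinates with respect to the standard basis {E₁₁, E₁₂, E₂₁, E₂₂}.
Set up the augmented matrix [u₁ | u₂ | z] and row-reduce.
Row-reducing the augmented matrix gives the unique coefficients (α₁, α₂) = (4, -3).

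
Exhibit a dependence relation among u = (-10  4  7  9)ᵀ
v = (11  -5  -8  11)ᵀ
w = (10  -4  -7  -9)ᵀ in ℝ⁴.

u + w = 0

Write the vectors as columns of a matrix and find a nonzero vector in its null space.
One solution (up to scaling) is (1, 0, 1).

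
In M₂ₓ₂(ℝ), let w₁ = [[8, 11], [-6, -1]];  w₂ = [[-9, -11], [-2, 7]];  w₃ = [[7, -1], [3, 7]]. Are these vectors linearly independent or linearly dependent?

linearly independent

Write each element as a coordinate vector in ℝ⁴ using {E₁₁, E₁₂, E₂₁, E₂₂}.
Row-reduce the matrix whose columns are w₁, w₂, w₃.
The reduction yields 3 nonzero rows, so the rank is 3.
Since rank = 3 (the number of vectors), the set is linearly independent.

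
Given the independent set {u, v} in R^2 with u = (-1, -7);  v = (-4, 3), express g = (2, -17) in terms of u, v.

g = 2u - v

Since u, v are independent, the coefficients expressing g are uniquely determined by a linear system.
Row-reducing the augmented matrix gives the unique coefficients (α₁, α₂) = (2, -1).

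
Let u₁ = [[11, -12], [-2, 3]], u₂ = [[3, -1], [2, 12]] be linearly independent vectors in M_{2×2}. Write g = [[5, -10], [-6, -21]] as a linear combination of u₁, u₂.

Identify each element with its coordinate vector in ℝ⁴ via {E₁₁, E₁₂, E₂₁, E₂₂}.
Solve the system with u₁, u₂ as columns and g as the right-hand side.
Row-reducing the augmented matrix gives the unique coefficients (a₁, a₂) = (1, -2).

g = u₁ - 2u₂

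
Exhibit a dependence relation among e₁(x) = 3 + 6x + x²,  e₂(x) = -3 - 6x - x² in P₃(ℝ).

Take coordinates with respect to {1, x, …, x³}.
Write the vectors as columns of a matrix and find a nonzero vector in its null space.
A generator of the null space is (1, 1).

e₁ + e₂ = 0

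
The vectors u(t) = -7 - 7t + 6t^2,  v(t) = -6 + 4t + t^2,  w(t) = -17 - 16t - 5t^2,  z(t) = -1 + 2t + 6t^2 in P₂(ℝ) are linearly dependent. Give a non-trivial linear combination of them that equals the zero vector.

2u + v - w - 3z = 0

Take coordinates with respect to {1, t, t^2}.
Write the vectors as columns of a matrix and find a nonzero vector in its null space.
The free variable yields coefficients (2, 1, -1, -3) (any nonzero multiple also works).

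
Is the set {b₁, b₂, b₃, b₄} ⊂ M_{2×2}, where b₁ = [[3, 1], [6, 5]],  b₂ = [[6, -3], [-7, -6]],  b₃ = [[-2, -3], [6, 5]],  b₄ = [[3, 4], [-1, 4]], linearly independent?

linearly independent

Take coordinates with respect to the standard basis {E₁₁, E₁₂, E₂₁, E₂₂}.
Place the vectors as rows of a 4×4 matrix and reduce to echelon form.
The reduction yields 4 nonzero rows, so the rank is 4.
Since rank = 4 (the number of vectors), the set is linearly independent.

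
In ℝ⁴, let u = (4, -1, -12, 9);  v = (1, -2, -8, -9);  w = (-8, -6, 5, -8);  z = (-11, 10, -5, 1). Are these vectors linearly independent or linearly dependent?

Place the vectors as rows of a 4×4 matrix and reduce to echelon form.
The reduction yields 4 nonzero rows, so the rank is 4.
Since rank = 4 (the number of vectors), the set is linearly independent.

linearly independent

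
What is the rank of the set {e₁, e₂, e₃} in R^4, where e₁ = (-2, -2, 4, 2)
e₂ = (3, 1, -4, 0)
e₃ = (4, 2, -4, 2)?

rank 3

Row-reduce the 3×4 matrix with these as rows.
Exactly 3 pivots survive; hence the rank is 3.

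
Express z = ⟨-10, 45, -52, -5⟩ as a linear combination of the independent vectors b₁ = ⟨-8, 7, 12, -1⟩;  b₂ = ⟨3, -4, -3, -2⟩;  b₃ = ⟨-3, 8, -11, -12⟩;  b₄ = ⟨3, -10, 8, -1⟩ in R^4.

z = -b₁ - b₂ + b₃ - 4b₄

Since b₁, b₂, b₃, b₄ are independent, the coefficients expressing z are uniquely determined by a linear system.
Row-reducing the augmented matrix gives the unique coefficients (a₁, …, a₄) = (-1, -1, 1, -4).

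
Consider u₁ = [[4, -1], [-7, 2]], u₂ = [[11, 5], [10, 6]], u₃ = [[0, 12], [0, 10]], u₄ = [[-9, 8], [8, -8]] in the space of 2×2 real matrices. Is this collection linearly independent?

linearly independent

Take coordinates with respect to the standard basis {E₁₁, E₁₂, E₂₁, E₂₂}.
Form the 4×4 matrix with these as columns; its determinant is 13858.
A nonzero determinant means the columns are linearly independent.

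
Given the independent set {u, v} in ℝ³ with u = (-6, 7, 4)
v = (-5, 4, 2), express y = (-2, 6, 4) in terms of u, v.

y = 2u - 2v

Set up the augmented matrix [u | v | y] and row-reduce.
Back-substitution yields (c₁, c₂) = (2, -2).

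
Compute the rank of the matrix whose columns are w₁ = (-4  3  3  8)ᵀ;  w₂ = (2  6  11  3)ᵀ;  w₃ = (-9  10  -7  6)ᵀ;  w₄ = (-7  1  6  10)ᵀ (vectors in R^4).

Apply Gaussian elimination to the matrix whose rows are w₁, w₂, w₃, w₄.
Exactly 4 pivots survive; hence the rank is 4.

4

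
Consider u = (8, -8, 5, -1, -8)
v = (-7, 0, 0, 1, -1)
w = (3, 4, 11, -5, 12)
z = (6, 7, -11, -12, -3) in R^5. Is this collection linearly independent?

linearly independent

Row-reduce the matrix whose columns are u, v, w, z.
The reduction yields 4 nonzero rows, so the rank is 4.
Since rank = 4 (the number of vectors), the set is linearly independent.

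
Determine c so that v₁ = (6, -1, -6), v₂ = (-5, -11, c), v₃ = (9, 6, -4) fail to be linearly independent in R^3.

Dependence holds iff the 3×3 matrix [v₁ v₂ v₃] is singular.
Cofactor expansion gives det = -45*c - 130.
Setting this to zero gives c = -26/9.

c = -26/9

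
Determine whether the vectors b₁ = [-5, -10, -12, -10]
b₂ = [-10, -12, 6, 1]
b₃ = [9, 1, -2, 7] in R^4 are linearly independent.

Place the vectors as rows of a 3×4 matrix and reduce to echelon form.
The reduction yields 3 nonzero rows, so the rank is 3.
Since rank = 3 (the number of vectors), the set is linearly independent.

linearly independent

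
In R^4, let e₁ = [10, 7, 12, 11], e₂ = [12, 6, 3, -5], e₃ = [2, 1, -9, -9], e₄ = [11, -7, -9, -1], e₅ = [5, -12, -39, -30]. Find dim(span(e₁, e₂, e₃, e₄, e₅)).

Row-reduce the 5×4 matrix with these as rows.
There are 4 pivot columns, so rank = 4.
(With 5 elements in a 4-dimensional space the rank is at most 4.)

4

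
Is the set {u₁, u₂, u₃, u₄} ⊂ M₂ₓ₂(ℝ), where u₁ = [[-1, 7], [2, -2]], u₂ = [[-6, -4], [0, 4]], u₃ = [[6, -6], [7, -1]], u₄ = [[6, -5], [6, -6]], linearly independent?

Take coordinates with respect to the standard basis {E₁₁, E₁₂, E₂₁, E₂₂}.
The matrix [u₁|u₂|u₃|u₄] has determinant -2084.
A nonzero determinant means the columns are linearly independent.

linearly independent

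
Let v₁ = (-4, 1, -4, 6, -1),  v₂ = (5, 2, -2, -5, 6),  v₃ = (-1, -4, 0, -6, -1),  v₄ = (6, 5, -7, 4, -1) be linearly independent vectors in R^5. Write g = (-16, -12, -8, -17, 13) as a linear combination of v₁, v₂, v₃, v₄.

g = 4v₁ + 3v₂ + 3v₃ - 2v₄

Solve the system with v₁, v₂, v₃, v₄ as columns and g as the right-hand side.
Row-reducing the augmented matrix gives the unique coefficients (a₁, …, a₄) = (4, 3, 3, -2).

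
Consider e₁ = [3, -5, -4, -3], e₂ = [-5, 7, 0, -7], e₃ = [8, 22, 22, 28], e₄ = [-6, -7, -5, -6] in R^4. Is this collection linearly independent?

linearly dependent

Row-reduce the matrix whose columns are e₁, e₂, e₃, e₄.
The reduction yields 3 nonzero rows, so the rank is 3.
Since rank 3 < 4, the set is linearly dependent.
Indeed 3e₁ + e₂ + e₃ + 2e₄ = 0.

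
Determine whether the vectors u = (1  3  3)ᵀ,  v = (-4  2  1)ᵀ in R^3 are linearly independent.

linearly independent

Place the vectors as rows of a 2×3 matrix and reduce to echelon form.
The reduction yields 2 nonzero rows, so the rank is 2.
Since rank = 2 (the number of vectors), the set is linearly independent.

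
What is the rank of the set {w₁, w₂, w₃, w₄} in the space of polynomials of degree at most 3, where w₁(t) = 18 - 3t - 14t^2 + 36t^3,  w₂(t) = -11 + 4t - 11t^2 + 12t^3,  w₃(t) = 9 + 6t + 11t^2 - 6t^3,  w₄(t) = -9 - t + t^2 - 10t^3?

3

Represent each element by its coordinate vector in ℝ⁴.
Row-reduce the 4×4 matrix with these as rows.
The echelon form has 3 nonzero rows, so the rank is 3.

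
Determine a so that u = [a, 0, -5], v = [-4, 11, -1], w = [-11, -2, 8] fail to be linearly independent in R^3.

The set is linearly dependent precisely when det[u; v; w] = 0.
Cofactor expansion gives det = 86*a - 645.
Setting this to zero gives a = 15/2.

a = 15/2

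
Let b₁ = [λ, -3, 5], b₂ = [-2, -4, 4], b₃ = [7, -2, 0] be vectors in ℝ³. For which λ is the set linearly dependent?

λ = -19/2

The set is linearly dependent precisely when det[b₁; b₂; b₃] = 0.
Cofactor expansion gives det = 8*λ + 76.
Setting this to zero gives λ = -19/2.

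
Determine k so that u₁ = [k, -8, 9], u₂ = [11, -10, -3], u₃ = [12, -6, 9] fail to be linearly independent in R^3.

The vectors are dependent exactly when the determinant of the matrix with rows u₁, u₂, u₃ vanishes.
Cofactor expansion gives det = 1566 - 108*k.
Setting this to zero gives k = 29/2.

k = 29/2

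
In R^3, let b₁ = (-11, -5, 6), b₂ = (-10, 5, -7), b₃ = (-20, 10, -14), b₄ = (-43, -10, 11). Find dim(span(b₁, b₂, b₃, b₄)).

Row-reduce the 4×3 matrix with these as rows.
There are 2 pivot columns, so rank = 2.
(With 4 elements in a 3-dimensional space the rank is at most 3.)

2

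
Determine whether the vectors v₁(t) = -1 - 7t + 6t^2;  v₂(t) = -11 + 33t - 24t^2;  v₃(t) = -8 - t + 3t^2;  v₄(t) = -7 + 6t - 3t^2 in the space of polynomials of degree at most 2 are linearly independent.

Take coordinates with respect to the standard basis {1, t, t^2}.
There are 4 vectors in a 3-dimensional space, so they cannot be linearly independent.

linearly dependent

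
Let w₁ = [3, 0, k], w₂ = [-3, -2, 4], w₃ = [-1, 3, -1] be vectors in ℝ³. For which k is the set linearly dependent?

k = -30/11

The vectors are dependent exactly when the determinant of the matrix with rows w₁, w₂, w₃ vanishes.
The determinant works out to -11*k - 30.
Solving -11*k - 30 = 0 yields k = -30/11.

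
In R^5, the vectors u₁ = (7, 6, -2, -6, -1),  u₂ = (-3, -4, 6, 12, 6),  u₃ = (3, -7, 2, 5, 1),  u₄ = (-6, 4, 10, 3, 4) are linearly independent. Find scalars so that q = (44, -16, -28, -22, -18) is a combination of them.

q = 2u₁ - 2u₂ + 4u₃ - 2u₄

Set up the augmented matrix [u₁ | u₂ | u₃ | u₄ | q] and row-reduce.
Back-substitution yields (c₁, …, c₄) = (2, -2, 4, -2).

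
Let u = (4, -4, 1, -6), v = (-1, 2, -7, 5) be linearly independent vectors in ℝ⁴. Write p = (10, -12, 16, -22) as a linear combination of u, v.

Since u, v are independent, the coefficients expressing p are uniquely determined by a linear system.
Row-reducing the augmented matrix gives the unique coefficients (α₁, α₂) = (2, -2).

p = 2u - 2v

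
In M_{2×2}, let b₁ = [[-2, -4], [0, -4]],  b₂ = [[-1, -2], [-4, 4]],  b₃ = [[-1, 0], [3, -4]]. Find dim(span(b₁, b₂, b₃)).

3

Pass to coordinate vectors with respect to the basis {E₁₁, E₁₂, E₂₁, E₂₂}.
Row-reduce the 3×4 matrix with these as rows.
The echelon form has 3 nonzero rows, so the rank is 3.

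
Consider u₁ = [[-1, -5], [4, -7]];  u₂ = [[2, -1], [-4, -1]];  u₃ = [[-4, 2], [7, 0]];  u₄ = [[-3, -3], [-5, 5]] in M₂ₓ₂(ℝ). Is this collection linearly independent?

Take coordinates with respect to the standard basis {E₁₁, E₁₂, E₂₁, E₂₂}.
Place the vectors as rows of a 4×4 matrix and reduce to echelon form.
The reduction yields 4 nonzero rows, so the rank is 4.
Since rank = 4 (the number of vectors), the set is linearly independent.

linearly independent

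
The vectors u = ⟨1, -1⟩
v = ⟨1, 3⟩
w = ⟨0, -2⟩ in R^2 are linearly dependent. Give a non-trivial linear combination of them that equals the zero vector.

Solve the homogeneous system with u, v, w as columns by row-reducing the coefficient matrix.
A generator of the null space is (1, -1, -2).

u - v - 2w = 0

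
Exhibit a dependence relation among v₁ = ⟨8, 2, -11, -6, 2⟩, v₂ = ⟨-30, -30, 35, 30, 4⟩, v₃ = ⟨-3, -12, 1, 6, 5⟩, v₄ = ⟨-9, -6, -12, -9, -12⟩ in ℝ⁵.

3v₁ + v₂ - 2v₃ = 0

Write the vectors as columns of a matrix and find a nonzero vector in its null space.
One solution (up to scaling) is (3, 1, -2, 0).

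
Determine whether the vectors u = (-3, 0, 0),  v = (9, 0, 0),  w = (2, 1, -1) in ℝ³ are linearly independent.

Row-reduce the matrix whose columns are u, v, w.
The reduction yields 2 nonzero rows, so the rank is 2.
Since rank 2 < 3, the set is linearly dependent.

linearly dependent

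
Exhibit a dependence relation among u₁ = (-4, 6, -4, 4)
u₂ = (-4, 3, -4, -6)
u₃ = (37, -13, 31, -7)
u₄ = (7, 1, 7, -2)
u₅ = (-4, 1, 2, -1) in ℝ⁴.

2u₁ + u₂ + u₃ - 3u₄ + u₅ = 0

Solve the homogeneous system with u₁, u₂, u₃, u₄, u₅ as columns by row-reducing the coefficient matrix.
The free variable yields coefficients (2, 1, 1, -3, 1) (any nonzero multiple also works).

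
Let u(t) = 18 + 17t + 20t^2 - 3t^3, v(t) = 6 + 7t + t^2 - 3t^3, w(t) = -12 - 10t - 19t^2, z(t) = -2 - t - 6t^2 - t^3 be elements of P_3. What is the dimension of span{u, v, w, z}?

Pass to coordinate vectors with respect to the basis {1, t, …, t^3}.
Apply Gaussian elimination to the matrix whose rows are u, v, w, z.
Exactly 2 pivots survive; hence the rank is 2.

dim = 2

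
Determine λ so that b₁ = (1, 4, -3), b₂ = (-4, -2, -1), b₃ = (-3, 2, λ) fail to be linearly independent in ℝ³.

Dependence holds iff the 3×3 matrix [b₁ b₂ b₃] is singular.
The determinant works out to 14*λ + 56.
Setting this to zero gives λ = -4.

λ = -4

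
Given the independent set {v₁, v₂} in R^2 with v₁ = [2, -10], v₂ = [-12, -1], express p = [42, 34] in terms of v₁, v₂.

Since v₁, v₂ are independent, the coefficients expressing p are uniquely determined by a linear system.
The system has the unique solution (c₁, c₂) = (-3, -4).

p = -3v₁ - 4v₂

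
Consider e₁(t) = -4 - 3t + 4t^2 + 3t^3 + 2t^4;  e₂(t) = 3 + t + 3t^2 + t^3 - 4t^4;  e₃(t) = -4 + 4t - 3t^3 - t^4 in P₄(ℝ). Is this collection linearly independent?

linearly independent

Write each element as a coordinate vector in ℝ⁵ using {1, t, …, t^4}.
Row-reduce the matrix whose columns are e₁, e₂, e₃.
The reduction yields 3 nonzero rows, so the rank is 3.
Since rank = 3 (the number of vectors), the set is linearly independent.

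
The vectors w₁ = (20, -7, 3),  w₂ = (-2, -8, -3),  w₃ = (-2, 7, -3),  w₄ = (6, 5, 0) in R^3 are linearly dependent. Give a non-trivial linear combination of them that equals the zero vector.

w₁ - w₂ + 2w₃ - 3w₄ = 0

Write the vectors as columns of a matrix and find a nonzero vector in its null space.
The free variable yields coefficients (1, -1, 2, -3) (any nonzero multiple also works).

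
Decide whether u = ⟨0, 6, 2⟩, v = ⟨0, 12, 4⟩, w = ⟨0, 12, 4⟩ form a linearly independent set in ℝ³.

linearly dependent

Form the 3×3 matrix with these as columns; its determinant is 0.
A zero determinant means the columns are linearly dependent.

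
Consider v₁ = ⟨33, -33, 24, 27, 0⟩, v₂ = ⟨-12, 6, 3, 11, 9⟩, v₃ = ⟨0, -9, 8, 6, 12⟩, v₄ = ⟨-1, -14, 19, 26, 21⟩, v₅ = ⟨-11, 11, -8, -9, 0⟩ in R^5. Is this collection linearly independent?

Place the vectors as rows of a 5×5 matrix and reduce to echelon form.
The reduction yields 3 nonzero rows, so the rank is 3.
Since rank 3 < 5, the set is linearly dependent.
Indeed v₁ + 3v₂ + 3v₃ - 3v₄ = 0.

linearly dependent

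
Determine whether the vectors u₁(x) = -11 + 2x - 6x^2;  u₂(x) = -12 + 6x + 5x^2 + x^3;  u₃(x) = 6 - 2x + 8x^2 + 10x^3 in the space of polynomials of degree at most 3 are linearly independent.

linearly independent

Write each element as a coordinate vector in ℝ⁴ using {1, x, …, x^3}.
Row-reduce the matrix whose columns are u₁, u₂, u₃.
The reduction yields 3 nonzero rows, so the rank is 3.
Since rank = 3 (the number of vectors), the set is linearly independent.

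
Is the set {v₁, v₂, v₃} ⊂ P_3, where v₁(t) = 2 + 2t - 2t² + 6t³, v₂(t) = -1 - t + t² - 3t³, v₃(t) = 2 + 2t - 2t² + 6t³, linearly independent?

linearly dependent

Write each element as a coordinate vector in ℝ⁴ using {1, t, …, t³}.
Row-reduce the matrix whose columns are v₁, v₂, v₃.
The reduction yields 1 nonzero row, so the rank is 1.
Since rank 1 < 3, the set is linearly dependent.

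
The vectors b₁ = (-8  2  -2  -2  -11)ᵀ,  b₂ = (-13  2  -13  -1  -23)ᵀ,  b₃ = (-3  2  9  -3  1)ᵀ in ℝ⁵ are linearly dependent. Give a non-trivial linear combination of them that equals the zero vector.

2b₁ - b₂ - b₃ = 0

Solve the homogeneous system with b₁, b₂, b₃ as columns by row-reducing the coefficient matrix.
A generator of the null space is (2, -1, -1).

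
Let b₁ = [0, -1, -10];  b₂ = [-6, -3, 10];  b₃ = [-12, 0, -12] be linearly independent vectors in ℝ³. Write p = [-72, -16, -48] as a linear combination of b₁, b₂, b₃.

Solve the system with b₁, b₂, b₃ as columns and p as the right-hand side.
Back-substitution yields (α₁, α₂, α₃) = (4, 4, 4).

p = 4b₁ + 4b₂ + 4b₃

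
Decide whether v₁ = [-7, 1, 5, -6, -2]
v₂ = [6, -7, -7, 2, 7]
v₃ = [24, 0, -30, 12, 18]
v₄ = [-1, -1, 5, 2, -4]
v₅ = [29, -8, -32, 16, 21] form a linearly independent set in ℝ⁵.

linearly dependent

Row-reduce the matrix whose columns are v₁, v₂, v₃, v₄, v₅.
The reduction yields 3 nonzero rows, so the rank is 3.
Since rank 3 < 5, the set is linearly dependent.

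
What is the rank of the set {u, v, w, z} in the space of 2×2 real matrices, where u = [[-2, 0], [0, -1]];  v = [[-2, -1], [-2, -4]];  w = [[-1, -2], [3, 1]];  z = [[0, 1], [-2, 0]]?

Represent each element by its coordinate vector in ℝ⁴.
Form the matrix with u, v, w, z as columns and reduce.
Reduction leaves 4 leading entries, giving rank 4.

rank 4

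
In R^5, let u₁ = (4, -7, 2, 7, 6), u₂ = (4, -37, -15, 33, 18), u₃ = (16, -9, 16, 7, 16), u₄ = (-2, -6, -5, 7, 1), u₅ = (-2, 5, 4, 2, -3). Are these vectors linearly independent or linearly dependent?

Row-reduce the matrix whose columns are u₁, u₂, u₃, u₄, u₅.
The reduction yields 3 nonzero rows, so the rank is 3.
Since rank 3 < 5, the set is linearly dependent.
Indeed 3u₁ - u₃ - 2u₄ = 0.

linearly dependent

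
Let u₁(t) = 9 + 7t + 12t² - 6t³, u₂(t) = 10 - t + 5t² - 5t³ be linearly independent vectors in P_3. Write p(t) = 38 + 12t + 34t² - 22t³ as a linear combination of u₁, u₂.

p = 2u₁ + 2u₂

Identify each element with its coordinate vector in ℝ⁴ via {1, t, …, t³}.
Set up the augmented matrix [u₁ | u₂ | p] and row-reduce.
Back-substitution yields (α₁, α₂) = (2, 2).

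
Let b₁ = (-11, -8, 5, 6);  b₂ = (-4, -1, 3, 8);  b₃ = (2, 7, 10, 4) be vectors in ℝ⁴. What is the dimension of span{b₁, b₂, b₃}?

Apply Gaussian elimination to the matrix whose rows are b₁, b₂, b₃.
Exactly 3 pivots survive; hence the rank is 3.

3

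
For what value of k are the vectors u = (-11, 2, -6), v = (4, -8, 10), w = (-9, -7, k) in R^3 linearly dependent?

Place the vectors as rows of a 3×3 matrix; dependence ⇔ determinant zero.
Cofactor expansion gives det = 80*k - 350.
This vanishes exactly when k = 35/8.

k = 35/8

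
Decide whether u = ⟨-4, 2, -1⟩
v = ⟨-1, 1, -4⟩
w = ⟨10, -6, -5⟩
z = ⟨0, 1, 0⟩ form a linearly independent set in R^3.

There are 4 vectors in a 3-dimensional space, so they cannot be linearly independent.

linearly dependent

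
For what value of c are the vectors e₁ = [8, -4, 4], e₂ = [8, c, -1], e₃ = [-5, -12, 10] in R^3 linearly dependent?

The set is linearly dependent precisely when det[e₁; e₂; e₃] = 0.
The determinant works out to 100*c - 180.
Setting this to zero gives c = 9/5.

c = 9/5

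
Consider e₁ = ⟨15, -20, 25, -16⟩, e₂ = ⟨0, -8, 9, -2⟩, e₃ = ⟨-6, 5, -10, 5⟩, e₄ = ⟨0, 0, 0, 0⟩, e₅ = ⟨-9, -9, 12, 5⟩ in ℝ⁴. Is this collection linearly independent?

There are 5 vectors in a 4-dimensional space, so they cannot be linearly independent.

linearly dependent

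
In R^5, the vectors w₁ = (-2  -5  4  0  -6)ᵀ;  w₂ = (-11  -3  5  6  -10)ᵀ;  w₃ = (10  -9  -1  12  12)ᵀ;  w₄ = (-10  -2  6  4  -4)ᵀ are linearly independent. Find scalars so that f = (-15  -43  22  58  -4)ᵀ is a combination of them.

f = w₁ + 3w₂ + 3w₃ + w₄

Set up the augmented matrix [w₁ | w₂ | w₃ | w₄ | f] and row-reduce.
Row-reducing the augmented matrix gives the unique coefficients (α₁, …, α₄) = (1, 3, 3, 1).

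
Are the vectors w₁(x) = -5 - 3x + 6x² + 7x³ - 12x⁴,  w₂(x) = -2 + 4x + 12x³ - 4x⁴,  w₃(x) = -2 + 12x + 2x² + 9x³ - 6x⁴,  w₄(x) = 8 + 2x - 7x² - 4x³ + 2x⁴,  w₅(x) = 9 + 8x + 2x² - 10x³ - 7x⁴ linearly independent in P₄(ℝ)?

linearly independent

Take coordinates with respect to the standard basis {1, x, …, x⁴}.
Place the vectors as rows of a 5×5 matrix and reduce to echelon form.
The reduction yields 5 nonzero rows, so the rank is 5.
Since rank = 5 (the number of vectors), the set is linearly independent.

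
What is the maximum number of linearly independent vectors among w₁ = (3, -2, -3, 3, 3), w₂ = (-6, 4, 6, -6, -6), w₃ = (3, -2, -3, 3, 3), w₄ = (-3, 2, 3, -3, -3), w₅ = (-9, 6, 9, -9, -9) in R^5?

1

Apply Gaussian elimination to the matrix whose rows are w₁, w₂, w₃, w₄, w₅.
The echelon form has 1 nonzero row, so the rank is 1.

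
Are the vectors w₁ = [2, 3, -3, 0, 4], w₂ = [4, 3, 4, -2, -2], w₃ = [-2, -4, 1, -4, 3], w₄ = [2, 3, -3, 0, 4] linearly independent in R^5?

linearly dependent

Two of the vectors are equal, giving an immediate dependence.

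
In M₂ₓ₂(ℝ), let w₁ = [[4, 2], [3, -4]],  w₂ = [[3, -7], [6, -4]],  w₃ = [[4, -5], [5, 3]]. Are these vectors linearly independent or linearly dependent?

Take coordinates with respect to the standard basis {E₁₁, E₁₂, E₂₁, E₂₂}.
Row-reduce the matrix whose columns are w₁, w₂, w₃.
The reduction yields 3 nonzero rows, so the rank is 3.
Since rank = 3 (the number of vectors), the set is linearly independent.

linearly independent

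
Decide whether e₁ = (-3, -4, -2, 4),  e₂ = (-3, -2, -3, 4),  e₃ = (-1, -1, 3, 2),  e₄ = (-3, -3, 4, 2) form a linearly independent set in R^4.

linearly independent

The matrix [e₁|e₂|e₃|e₄] has determinant 72.
A nonzero determinant means the columns are linearly independent.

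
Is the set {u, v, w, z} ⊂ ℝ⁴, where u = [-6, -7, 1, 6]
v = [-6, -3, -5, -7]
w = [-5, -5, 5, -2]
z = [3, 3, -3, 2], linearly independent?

linearly independent

Form the 4×4 matrix with these as columns; its determinant is -104.
A nonzero determinant means the columns are linearly independent.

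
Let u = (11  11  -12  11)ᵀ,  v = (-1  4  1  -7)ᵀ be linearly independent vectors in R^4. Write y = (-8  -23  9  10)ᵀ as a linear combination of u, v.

y = -u - 3v

Since u, v are independent, the coefficients expressing y are uniquely determined by a linear system.
Row-reducing the augmented matrix gives the unique coefficients (α₁, α₂) = (-1, -3).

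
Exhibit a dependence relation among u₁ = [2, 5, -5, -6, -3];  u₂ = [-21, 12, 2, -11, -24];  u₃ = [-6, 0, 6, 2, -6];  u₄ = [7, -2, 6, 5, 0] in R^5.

2u₁ - u₂ + 3u₃ - u₄ = 0

Row-reduce the matrix with u₁, u₂, u₃, u₄ as columns; the null space gives the coefficients.
A generator of the null space is (2, -1, 3, -1).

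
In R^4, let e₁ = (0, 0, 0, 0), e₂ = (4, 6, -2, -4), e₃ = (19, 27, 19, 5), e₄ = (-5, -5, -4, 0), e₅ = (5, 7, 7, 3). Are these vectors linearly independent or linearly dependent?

There are 5 vectors in a 4-dimensional space, so they cannot be linearly independent.

linearly dependent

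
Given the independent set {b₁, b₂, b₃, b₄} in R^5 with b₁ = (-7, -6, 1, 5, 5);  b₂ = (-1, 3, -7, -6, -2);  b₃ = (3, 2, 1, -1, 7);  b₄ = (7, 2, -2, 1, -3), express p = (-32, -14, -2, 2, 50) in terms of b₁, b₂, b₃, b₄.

p = 4b₁ + 2b₂ + 4b₃ - 2b₄

Since b₁, b₂, b₃, b₄ are independent, the coefficients expressing p are uniquely determined by a linear system.
Back-substitution yields (c₁, …, c₄) = (4, 2, 4, -2).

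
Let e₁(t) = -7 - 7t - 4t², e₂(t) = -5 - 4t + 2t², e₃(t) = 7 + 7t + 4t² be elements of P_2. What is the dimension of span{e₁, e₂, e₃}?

2

Pass to coordinate vectors with respect to the basis {1, t, t²}.
Row-reduce the 3×3 matrix with these as rows.
Reduction leaves 2 leading entries, giving rank 2.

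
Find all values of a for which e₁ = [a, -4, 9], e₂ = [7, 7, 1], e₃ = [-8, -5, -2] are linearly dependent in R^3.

The vectors are dependent exactly when the determinant of the matrix with rows e₁, e₂, e₃ vanishes.
Expanding, det = 165 - 9*a.
Solving 165 - 9*a = 0 yields a = 55/3.

a = 55/3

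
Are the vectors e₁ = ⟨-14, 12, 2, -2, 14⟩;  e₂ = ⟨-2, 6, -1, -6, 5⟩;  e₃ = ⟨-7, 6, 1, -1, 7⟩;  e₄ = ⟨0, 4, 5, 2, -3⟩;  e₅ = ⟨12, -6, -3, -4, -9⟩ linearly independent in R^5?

linearly dependent

One vector is a scalar multiple of another, so the set is dependent.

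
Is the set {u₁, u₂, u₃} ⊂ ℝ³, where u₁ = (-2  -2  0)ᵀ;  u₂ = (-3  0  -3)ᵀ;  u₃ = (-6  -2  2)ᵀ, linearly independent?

Row-reduce the matrix whose columns are u₁, u₂, u₃.
The reduction yields 3 nonzero rows, so the rank is 3.
Since rank = 3 (the number of vectors), the set is linearly independent.

linearly independent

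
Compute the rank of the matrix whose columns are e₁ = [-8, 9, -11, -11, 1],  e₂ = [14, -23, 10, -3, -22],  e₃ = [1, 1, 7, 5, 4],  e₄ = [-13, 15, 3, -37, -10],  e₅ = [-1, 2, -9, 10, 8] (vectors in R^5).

Put the 5×5 matrix [e₁|e₂|e₃|e₄|e₅] into echelon form.
There are 3 pivot columns, so rank = 3.

3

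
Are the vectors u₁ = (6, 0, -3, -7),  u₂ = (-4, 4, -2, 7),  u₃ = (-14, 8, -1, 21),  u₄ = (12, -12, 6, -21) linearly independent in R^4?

linearly dependent

Form the 4×4 matrix with these as columns; its determinant is 0.
A zero determinant means the columns are linearly dependent.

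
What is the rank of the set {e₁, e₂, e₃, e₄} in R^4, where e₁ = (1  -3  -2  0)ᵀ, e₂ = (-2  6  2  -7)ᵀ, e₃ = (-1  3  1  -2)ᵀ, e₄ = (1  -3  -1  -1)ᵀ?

Row-reduce the 4×4 matrix with these as rows.
Exactly 3 pivots survive; hence the rank is 3.

3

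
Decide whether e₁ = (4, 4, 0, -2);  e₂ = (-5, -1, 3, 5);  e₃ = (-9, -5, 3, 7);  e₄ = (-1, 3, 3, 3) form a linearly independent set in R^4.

linearly dependent

The matrix [e₁|e₂|e₃|e₄] has determinant 0.
A zero determinant means the columns are linearly dependent.
Indeed e₁ - e₂ + e₃ = 0.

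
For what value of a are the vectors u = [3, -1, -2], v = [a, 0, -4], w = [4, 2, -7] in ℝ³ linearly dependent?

Place the vectors as rows of a 3×3 matrix; dependence ⇔ determinant zero.
The determinant works out to 40 - 11*a.
Solving 40 - 11*a = 0 yields a = 40/11.

a = 40/11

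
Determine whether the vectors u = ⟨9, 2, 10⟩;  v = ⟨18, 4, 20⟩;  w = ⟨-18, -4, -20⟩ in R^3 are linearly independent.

linearly dependent

Form the 3×3 matrix with these as columns; its determinant is 0.
A zero determinant means the columns are linearly dependent.
Indeed 2u - v = 0.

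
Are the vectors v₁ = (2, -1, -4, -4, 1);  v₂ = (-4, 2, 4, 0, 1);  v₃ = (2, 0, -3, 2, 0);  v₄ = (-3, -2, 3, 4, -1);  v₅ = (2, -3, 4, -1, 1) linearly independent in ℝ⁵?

linearly independent

Place the vectors as rows of a 5×5 matrix and reduce to echelon form.
The reduction yields 5 nonzero rows, so the rank is 5.
Since rank = 5 (the number of vectors), the set is linearly independent.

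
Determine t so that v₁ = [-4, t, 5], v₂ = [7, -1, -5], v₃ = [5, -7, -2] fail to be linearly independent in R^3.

t = -8

Dependence holds iff the 3×3 matrix [v₁ v₂ v₃] is singular.
Cofactor expansion gives det = -11*t - 88.
This vanishes exactly when t = -8.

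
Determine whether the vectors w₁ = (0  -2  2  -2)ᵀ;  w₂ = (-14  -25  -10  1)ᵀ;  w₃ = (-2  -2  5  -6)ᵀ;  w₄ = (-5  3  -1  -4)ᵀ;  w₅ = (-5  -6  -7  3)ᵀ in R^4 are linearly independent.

linearly dependent

There are 5 vectors in a 4-dimensional space, so they cannot be linearly independent.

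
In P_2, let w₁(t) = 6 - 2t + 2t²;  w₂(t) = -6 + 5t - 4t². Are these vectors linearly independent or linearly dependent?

Take coordinates with respect to the standard basis {1, t, t²}.
Row-reduce the matrix whose columns are w₁, w₂.
The reduction yields 2 nonzero rows, so the rank is 2.
Since rank = 2 (the number of vectors), the set is linearly independent.

linearly independent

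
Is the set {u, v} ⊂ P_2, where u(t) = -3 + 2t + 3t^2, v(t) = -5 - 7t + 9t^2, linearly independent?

Take coordinates with respect to the standard basis {1, t, t^2}.
Row-reduce the matrix whose columns are u, v.
The reduction yields 2 nonzero rows, so the rank is 2.
Since rank = 2 (the number of vectors), the set is linearly independent.

linearly independent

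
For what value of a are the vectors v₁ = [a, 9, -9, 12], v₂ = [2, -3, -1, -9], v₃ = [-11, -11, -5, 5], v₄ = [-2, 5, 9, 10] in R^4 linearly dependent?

Place the vectors as rows of a 4×4 matrix; dependence ⇔ determinant zero.
The determinant works out to 816*a - 2550.
This vanishes exactly when a = 25/8.

a = 25/8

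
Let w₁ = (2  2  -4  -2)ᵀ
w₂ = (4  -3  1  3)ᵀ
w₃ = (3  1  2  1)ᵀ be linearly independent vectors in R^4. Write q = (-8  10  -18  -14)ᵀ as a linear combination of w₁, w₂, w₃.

Since w₁, w₂, w₃ are independent, the coefficients expressing q are uniquely determined by a linear system.
Back-substitution yields (c₁, c₂, c₃) = (3, -2, -2).

q = 3w₁ - 2w₂ - 2w₃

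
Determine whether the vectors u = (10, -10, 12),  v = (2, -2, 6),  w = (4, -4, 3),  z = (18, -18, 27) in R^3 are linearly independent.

linearly dependent

There are 4 vectors in a 3-dimensional space, so they cannot be linearly independent.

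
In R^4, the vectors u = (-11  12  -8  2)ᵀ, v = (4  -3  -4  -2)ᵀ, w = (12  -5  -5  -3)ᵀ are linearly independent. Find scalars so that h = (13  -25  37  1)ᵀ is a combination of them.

h = -3u - 2v - w

Since u, v, w are independent, the coefficients expressing h are uniquely determined by a linear system.
Back-substitution yields (c₁, c₂, c₃) = (-3, -2, -1).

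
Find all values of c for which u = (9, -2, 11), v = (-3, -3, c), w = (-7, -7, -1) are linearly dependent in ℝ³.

The set is linearly dependent precisely when det[u; v; w] = 0.
The determinant works out to 77*c + 33.
Solving 77*c + 33 = 0 yields c = -3/7.

c = -3/7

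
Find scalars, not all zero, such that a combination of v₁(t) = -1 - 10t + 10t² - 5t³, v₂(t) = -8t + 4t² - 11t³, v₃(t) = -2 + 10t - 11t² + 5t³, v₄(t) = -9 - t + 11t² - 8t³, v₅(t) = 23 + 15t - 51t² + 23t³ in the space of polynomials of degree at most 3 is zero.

v₂ + 2v₃ - 3v₄ - v₅ = 0

Write each element as a vector in ℝ⁴ using {1, t, …, t³}.
Row-reduce the matrix with v₁, v₂, v₃, v₄, v₅ as columns; the null space gives the coefficients.
The free variable yields coefficients (0, 1, 2, -3, -1) (any nonzero multiple also works).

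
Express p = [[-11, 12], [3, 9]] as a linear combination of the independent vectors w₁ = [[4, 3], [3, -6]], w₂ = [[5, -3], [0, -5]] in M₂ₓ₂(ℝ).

p = w₁ - 3w₂

Work in coordinates with respect to the standard basis {E₁₁, E₁₂, E₂₁, E₂₂}.
Since w₁, w₂ are independent, the coefficients expressing p are uniquely determined by a linear system.
Row-reducing the augmented matrix gives the unique coefficients (α₁, α₂) = (1, -3).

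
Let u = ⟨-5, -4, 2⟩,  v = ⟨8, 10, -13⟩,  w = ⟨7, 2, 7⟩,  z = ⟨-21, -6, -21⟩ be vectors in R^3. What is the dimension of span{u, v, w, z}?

2

Row-reduce the 4×3 matrix with these as rows.
There are 2 pivot columns, so rank = 2.
(With 4 elements in a 3-dimensional space the rank is at most 3.)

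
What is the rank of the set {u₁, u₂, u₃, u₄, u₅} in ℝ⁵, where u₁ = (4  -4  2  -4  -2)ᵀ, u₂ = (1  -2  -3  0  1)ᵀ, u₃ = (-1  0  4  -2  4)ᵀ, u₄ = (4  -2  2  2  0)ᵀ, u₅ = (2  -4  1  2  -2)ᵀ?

Form the matrix with u₁, u₂, u₃, u₄, u₅ as columns and reduce.
Exactly 5 pivots survive; hence the rank is 5.

5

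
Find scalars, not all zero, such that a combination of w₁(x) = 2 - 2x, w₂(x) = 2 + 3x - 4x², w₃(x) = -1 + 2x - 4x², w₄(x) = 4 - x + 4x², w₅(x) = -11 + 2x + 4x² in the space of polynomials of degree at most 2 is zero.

w₂ - 2w₃ - w₄ = 0

Pass to coordinate vectors relative to the basis {1, x, x²}.
Set up α₁w₁ + … + α₅w₅ = 0 and solve the homogeneous system.
A generator of the null space is (0, 1, -2, -1, 0).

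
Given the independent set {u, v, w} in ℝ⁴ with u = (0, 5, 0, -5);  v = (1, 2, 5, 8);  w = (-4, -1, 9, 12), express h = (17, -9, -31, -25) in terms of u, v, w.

Solve the system with u, v, w as columns and h as the right-hand side.
The system has the unique solution (c₁, c₂, c₃) = (-3, 1, -4).

h = -3u + v - 4w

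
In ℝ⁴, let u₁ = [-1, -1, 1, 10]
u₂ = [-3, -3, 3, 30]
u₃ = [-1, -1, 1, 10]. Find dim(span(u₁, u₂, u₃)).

1

Apply Gaussian elimination to the matrix whose rows are u₁, u₂, u₃.
Exactly 1 pivot survives; hence the rank is 1.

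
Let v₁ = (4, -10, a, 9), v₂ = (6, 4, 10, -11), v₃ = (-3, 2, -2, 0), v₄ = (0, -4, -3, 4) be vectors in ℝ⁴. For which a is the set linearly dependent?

a = -17/6

The set is linearly dependent precisely when det[v₁; v₂; v₃; v₄] = 0.
Expanding, det = -36*a - 102.
Solving -36*a - 102 = 0 yields a = -17/6.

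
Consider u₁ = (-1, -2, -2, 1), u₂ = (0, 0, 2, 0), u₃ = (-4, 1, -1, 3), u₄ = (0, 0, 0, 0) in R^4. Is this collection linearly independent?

One of the vectors is the zero vector, so the set is linearly dependent.

linearly dependent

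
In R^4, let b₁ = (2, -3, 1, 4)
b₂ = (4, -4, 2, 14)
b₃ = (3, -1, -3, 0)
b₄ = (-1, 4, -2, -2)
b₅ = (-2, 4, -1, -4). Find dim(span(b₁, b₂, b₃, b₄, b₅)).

4

Put the 4×5 matrix [b₁|b₂|b₃|b₄|b₅] into echelon form.
Reduction leaves 4 leading entries, giving rank 4.
(With 5 elements in a 4-dimensional space the rank is at most 4.)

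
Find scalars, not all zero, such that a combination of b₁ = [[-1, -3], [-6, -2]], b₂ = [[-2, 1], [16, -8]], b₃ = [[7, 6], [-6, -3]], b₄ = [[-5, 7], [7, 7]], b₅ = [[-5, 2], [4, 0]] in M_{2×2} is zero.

3b₁ + b₂ + 2b₄ - 3b₅ = 0

Take coordinates with respect to {E₁₁, E₁₂, E₂₁, E₂₂}.
Set up α₁b₁ + … + α₅b₅ = 0 and solve the homogeneous system.
One solution (up to scaling) is (3, 1, 0, 2, -3).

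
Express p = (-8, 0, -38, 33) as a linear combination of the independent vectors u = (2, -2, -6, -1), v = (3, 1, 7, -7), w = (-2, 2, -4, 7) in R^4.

Write p = α₁u + … + α₃w and equate components.
Back-substitution yields (α₁, α₂, α₃) = (2, -2, 3).

p = 2u - 2v + 3w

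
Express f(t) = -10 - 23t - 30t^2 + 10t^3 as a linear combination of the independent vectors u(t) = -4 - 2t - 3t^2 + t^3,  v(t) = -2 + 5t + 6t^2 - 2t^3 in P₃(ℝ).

Work in coordinates with respect to the standard basis {1, t, …, t^3}.
Write f = c₁u + c₂v and equate components.
Back-substitution yields (c₁, c₂) = (4, -3).

f = 4u - 3v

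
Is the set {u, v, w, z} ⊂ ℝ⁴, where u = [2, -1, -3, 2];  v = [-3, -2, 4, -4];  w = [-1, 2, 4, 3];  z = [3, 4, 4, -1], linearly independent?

linearly independent

Row-reduce the matrix whose columns are u, v, w, z.
The reduction yields 4 nonzero rows, so the rank is 4.
Since rank = 4 (the number of vectors), the set is linearly independent.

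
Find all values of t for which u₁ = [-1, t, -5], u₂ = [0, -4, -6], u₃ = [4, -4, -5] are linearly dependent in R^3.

t = -19/6

The set is linearly dependent precisely when det[u₁; u₂; u₃] = 0.
Cofactor expansion gives det = -24*t - 76.
This vanishes exactly when t = -19/6.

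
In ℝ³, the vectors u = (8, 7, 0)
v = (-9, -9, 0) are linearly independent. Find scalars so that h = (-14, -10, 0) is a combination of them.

Write h = α₁u + α₂v and equate components.
The system has the unique solution (α₁, α₂) = (-4, -2).

h = -4u - 2v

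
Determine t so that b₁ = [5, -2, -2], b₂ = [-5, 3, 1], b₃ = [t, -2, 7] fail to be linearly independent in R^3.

t = -25/4

Dependence holds iff the 3×3 matrix [b₁ b₂ b₃] is singular.
Cofactor expansion gives det = 4*t + 25.
Solving 4*t + 25 = 0 yields t = -25/4.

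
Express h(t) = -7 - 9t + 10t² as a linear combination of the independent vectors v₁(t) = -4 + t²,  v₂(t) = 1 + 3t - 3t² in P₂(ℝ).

Take coordinate vectors relative to {1, t, t²}.
Solve the system with v₁, v₂ as columns and h as the right-hand side.
The system has the unique solution (c₁, c₂) = (1, -3).

h = v₁ - 3v₂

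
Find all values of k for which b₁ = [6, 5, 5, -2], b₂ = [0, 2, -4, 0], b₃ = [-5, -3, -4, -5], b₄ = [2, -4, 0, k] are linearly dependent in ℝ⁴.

The set is linearly dependent precisely when det[b₁; b₂; b₃; b₄] = 0.
The determinant works out to 30*k - 1020.
Setting this to zero gives k = 34.

k = 34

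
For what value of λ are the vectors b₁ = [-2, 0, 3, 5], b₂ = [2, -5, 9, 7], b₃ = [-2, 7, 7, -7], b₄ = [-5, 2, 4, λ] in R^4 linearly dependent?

The set is linearly dependent precisely when det[b₁; b₂; b₃; b₄] = 0.
The determinant works out to 208*λ - 1664.
Solving 208*λ - 1664 = 0 yields λ = 8.

λ = 8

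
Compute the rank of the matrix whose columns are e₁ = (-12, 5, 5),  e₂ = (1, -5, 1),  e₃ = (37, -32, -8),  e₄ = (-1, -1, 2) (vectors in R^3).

3

Form the matrix with e₁, e₂, e₃, e₄ as columns and reduce.
Reduction leaves 3 leading entries, giving rank 3.
(With 4 elements in a 3-dimensional space the rank is at most 3.)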